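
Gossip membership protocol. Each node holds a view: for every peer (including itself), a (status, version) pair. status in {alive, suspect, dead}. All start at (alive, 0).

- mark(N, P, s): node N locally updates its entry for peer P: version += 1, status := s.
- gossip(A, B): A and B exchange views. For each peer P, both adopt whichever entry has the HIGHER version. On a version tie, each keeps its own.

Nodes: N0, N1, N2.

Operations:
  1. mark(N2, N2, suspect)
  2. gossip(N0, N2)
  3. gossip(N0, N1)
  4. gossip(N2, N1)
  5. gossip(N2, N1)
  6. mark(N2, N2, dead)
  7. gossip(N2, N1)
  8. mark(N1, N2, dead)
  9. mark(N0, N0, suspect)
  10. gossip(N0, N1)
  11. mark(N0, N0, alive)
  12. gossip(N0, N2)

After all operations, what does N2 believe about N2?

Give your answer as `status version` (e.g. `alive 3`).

Op 1: N2 marks N2=suspect -> (suspect,v1)
Op 2: gossip N0<->N2 -> N0.N0=(alive,v0) N0.N1=(alive,v0) N0.N2=(suspect,v1) | N2.N0=(alive,v0) N2.N1=(alive,v0) N2.N2=(suspect,v1)
Op 3: gossip N0<->N1 -> N0.N0=(alive,v0) N0.N1=(alive,v0) N0.N2=(suspect,v1) | N1.N0=(alive,v0) N1.N1=(alive,v0) N1.N2=(suspect,v1)
Op 4: gossip N2<->N1 -> N2.N0=(alive,v0) N2.N1=(alive,v0) N2.N2=(suspect,v1) | N1.N0=(alive,v0) N1.N1=(alive,v0) N1.N2=(suspect,v1)
Op 5: gossip N2<->N1 -> N2.N0=(alive,v0) N2.N1=(alive,v0) N2.N2=(suspect,v1) | N1.N0=(alive,v0) N1.N1=(alive,v0) N1.N2=(suspect,v1)
Op 6: N2 marks N2=dead -> (dead,v2)
Op 7: gossip N2<->N1 -> N2.N0=(alive,v0) N2.N1=(alive,v0) N2.N2=(dead,v2) | N1.N0=(alive,v0) N1.N1=(alive,v0) N1.N2=(dead,v2)
Op 8: N1 marks N2=dead -> (dead,v3)
Op 9: N0 marks N0=suspect -> (suspect,v1)
Op 10: gossip N0<->N1 -> N0.N0=(suspect,v1) N0.N1=(alive,v0) N0.N2=(dead,v3) | N1.N0=(suspect,v1) N1.N1=(alive,v0) N1.N2=(dead,v3)
Op 11: N0 marks N0=alive -> (alive,v2)
Op 12: gossip N0<->N2 -> N0.N0=(alive,v2) N0.N1=(alive,v0) N0.N2=(dead,v3) | N2.N0=(alive,v2) N2.N1=(alive,v0) N2.N2=(dead,v3)

Answer: dead 3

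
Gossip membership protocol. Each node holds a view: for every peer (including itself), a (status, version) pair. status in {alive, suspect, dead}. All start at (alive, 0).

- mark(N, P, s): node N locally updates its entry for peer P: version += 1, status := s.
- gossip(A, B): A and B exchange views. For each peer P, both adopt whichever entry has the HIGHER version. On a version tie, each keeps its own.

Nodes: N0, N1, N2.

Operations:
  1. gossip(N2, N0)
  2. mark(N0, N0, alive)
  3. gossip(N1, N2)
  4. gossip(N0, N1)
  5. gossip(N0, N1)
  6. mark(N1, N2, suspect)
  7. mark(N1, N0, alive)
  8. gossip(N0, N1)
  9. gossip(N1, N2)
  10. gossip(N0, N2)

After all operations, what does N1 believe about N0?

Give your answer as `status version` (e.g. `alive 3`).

Answer: alive 2

Derivation:
Op 1: gossip N2<->N0 -> N2.N0=(alive,v0) N2.N1=(alive,v0) N2.N2=(alive,v0) | N0.N0=(alive,v0) N0.N1=(alive,v0) N0.N2=(alive,v0)
Op 2: N0 marks N0=alive -> (alive,v1)
Op 3: gossip N1<->N2 -> N1.N0=(alive,v0) N1.N1=(alive,v0) N1.N2=(alive,v0) | N2.N0=(alive,v0) N2.N1=(alive,v0) N2.N2=(alive,v0)
Op 4: gossip N0<->N1 -> N0.N0=(alive,v1) N0.N1=(alive,v0) N0.N2=(alive,v0) | N1.N0=(alive,v1) N1.N1=(alive,v0) N1.N2=(alive,v0)
Op 5: gossip N0<->N1 -> N0.N0=(alive,v1) N0.N1=(alive,v0) N0.N2=(alive,v0) | N1.N0=(alive,v1) N1.N1=(alive,v0) N1.N2=(alive,v0)
Op 6: N1 marks N2=suspect -> (suspect,v1)
Op 7: N1 marks N0=alive -> (alive,v2)
Op 8: gossip N0<->N1 -> N0.N0=(alive,v2) N0.N1=(alive,v0) N0.N2=(suspect,v1) | N1.N0=(alive,v2) N1.N1=(alive,v0) N1.N2=(suspect,v1)
Op 9: gossip N1<->N2 -> N1.N0=(alive,v2) N1.N1=(alive,v0) N1.N2=(suspect,v1) | N2.N0=(alive,v2) N2.N1=(alive,v0) N2.N2=(suspect,v1)
Op 10: gossip N0<->N2 -> N0.N0=(alive,v2) N0.N1=(alive,v0) N0.N2=(suspect,v1) | N2.N0=(alive,v2) N2.N1=(alive,v0) N2.N2=(suspect,v1)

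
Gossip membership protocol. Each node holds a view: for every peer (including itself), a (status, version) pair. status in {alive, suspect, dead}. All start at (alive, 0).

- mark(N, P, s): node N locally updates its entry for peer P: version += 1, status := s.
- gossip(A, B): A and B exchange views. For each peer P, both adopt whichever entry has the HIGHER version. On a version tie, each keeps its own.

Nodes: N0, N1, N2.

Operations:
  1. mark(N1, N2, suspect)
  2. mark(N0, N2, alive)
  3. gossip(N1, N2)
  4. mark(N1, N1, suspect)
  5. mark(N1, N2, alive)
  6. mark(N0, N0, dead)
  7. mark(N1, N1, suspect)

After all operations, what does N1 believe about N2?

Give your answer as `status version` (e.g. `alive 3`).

Answer: alive 2

Derivation:
Op 1: N1 marks N2=suspect -> (suspect,v1)
Op 2: N0 marks N2=alive -> (alive,v1)
Op 3: gossip N1<->N2 -> N1.N0=(alive,v0) N1.N1=(alive,v0) N1.N2=(suspect,v1) | N2.N0=(alive,v0) N2.N1=(alive,v0) N2.N2=(suspect,v1)
Op 4: N1 marks N1=suspect -> (suspect,v1)
Op 5: N1 marks N2=alive -> (alive,v2)
Op 6: N0 marks N0=dead -> (dead,v1)
Op 7: N1 marks N1=suspect -> (suspect,v2)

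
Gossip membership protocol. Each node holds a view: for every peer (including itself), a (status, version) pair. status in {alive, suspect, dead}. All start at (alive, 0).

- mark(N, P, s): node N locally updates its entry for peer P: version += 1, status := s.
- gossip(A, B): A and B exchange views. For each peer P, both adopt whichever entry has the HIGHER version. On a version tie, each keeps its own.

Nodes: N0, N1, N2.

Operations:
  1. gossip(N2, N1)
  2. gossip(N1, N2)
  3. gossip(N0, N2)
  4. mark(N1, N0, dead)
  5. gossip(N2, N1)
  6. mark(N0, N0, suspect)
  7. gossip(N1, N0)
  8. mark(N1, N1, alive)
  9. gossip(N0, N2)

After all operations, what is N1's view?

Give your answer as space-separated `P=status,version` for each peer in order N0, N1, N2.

Answer: N0=dead,1 N1=alive,1 N2=alive,0

Derivation:
Op 1: gossip N2<->N1 -> N2.N0=(alive,v0) N2.N1=(alive,v0) N2.N2=(alive,v0) | N1.N0=(alive,v0) N1.N1=(alive,v0) N1.N2=(alive,v0)
Op 2: gossip N1<->N2 -> N1.N0=(alive,v0) N1.N1=(alive,v0) N1.N2=(alive,v0) | N2.N0=(alive,v0) N2.N1=(alive,v0) N2.N2=(alive,v0)
Op 3: gossip N0<->N2 -> N0.N0=(alive,v0) N0.N1=(alive,v0) N0.N2=(alive,v0) | N2.N0=(alive,v0) N2.N1=(alive,v0) N2.N2=(alive,v0)
Op 4: N1 marks N0=dead -> (dead,v1)
Op 5: gossip N2<->N1 -> N2.N0=(dead,v1) N2.N1=(alive,v0) N2.N2=(alive,v0) | N1.N0=(dead,v1) N1.N1=(alive,v0) N1.N2=(alive,v0)
Op 6: N0 marks N0=suspect -> (suspect,v1)
Op 7: gossip N1<->N0 -> N1.N0=(dead,v1) N1.N1=(alive,v0) N1.N2=(alive,v0) | N0.N0=(suspect,v1) N0.N1=(alive,v0) N0.N2=(alive,v0)
Op 8: N1 marks N1=alive -> (alive,v1)
Op 9: gossip N0<->N2 -> N0.N0=(suspect,v1) N0.N1=(alive,v0) N0.N2=(alive,v0) | N2.N0=(dead,v1) N2.N1=(alive,v0) N2.N2=(alive,v0)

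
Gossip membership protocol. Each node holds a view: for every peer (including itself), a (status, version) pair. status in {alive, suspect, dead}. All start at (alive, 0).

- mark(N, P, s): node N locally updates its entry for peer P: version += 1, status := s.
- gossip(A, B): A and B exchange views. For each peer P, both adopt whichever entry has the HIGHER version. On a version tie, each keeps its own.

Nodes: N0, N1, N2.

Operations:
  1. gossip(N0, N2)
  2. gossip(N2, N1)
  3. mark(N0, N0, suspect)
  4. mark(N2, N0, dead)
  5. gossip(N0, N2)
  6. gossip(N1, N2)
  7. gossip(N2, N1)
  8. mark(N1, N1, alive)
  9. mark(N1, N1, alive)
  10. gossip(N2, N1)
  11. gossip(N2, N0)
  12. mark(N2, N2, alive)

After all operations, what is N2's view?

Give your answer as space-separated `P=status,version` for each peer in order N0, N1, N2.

Op 1: gossip N0<->N2 -> N0.N0=(alive,v0) N0.N1=(alive,v0) N0.N2=(alive,v0) | N2.N0=(alive,v0) N2.N1=(alive,v0) N2.N2=(alive,v0)
Op 2: gossip N2<->N1 -> N2.N0=(alive,v0) N2.N1=(alive,v0) N2.N2=(alive,v0) | N1.N0=(alive,v0) N1.N1=(alive,v0) N1.N2=(alive,v0)
Op 3: N0 marks N0=suspect -> (suspect,v1)
Op 4: N2 marks N0=dead -> (dead,v1)
Op 5: gossip N0<->N2 -> N0.N0=(suspect,v1) N0.N1=(alive,v0) N0.N2=(alive,v0) | N2.N0=(dead,v1) N2.N1=(alive,v0) N2.N2=(alive,v0)
Op 6: gossip N1<->N2 -> N1.N0=(dead,v1) N1.N1=(alive,v0) N1.N2=(alive,v0) | N2.N0=(dead,v1) N2.N1=(alive,v0) N2.N2=(alive,v0)
Op 7: gossip N2<->N1 -> N2.N0=(dead,v1) N2.N1=(alive,v0) N2.N2=(alive,v0) | N1.N0=(dead,v1) N1.N1=(alive,v0) N1.N2=(alive,v0)
Op 8: N1 marks N1=alive -> (alive,v1)
Op 9: N1 marks N1=alive -> (alive,v2)
Op 10: gossip N2<->N1 -> N2.N0=(dead,v1) N2.N1=(alive,v2) N2.N2=(alive,v0) | N1.N0=(dead,v1) N1.N1=(alive,v2) N1.N2=(alive,v0)
Op 11: gossip N2<->N0 -> N2.N0=(dead,v1) N2.N1=(alive,v2) N2.N2=(alive,v0) | N0.N0=(suspect,v1) N0.N1=(alive,v2) N0.N2=(alive,v0)
Op 12: N2 marks N2=alive -> (alive,v1)

Answer: N0=dead,1 N1=alive,2 N2=alive,1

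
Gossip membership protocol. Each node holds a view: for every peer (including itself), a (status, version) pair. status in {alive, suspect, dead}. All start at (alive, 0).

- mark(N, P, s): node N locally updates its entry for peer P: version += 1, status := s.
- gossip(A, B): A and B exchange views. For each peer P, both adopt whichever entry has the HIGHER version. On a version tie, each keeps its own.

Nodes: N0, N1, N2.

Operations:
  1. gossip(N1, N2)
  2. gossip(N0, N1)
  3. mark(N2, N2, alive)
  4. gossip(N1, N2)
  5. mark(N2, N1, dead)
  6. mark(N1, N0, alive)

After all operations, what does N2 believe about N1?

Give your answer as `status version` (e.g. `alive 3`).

Op 1: gossip N1<->N2 -> N1.N0=(alive,v0) N1.N1=(alive,v0) N1.N2=(alive,v0) | N2.N0=(alive,v0) N2.N1=(alive,v0) N2.N2=(alive,v0)
Op 2: gossip N0<->N1 -> N0.N0=(alive,v0) N0.N1=(alive,v0) N0.N2=(alive,v0) | N1.N0=(alive,v0) N1.N1=(alive,v0) N1.N2=(alive,v0)
Op 3: N2 marks N2=alive -> (alive,v1)
Op 4: gossip N1<->N2 -> N1.N0=(alive,v0) N1.N1=(alive,v0) N1.N2=(alive,v1) | N2.N0=(alive,v0) N2.N1=(alive,v0) N2.N2=(alive,v1)
Op 5: N2 marks N1=dead -> (dead,v1)
Op 6: N1 marks N0=alive -> (alive,v1)

Answer: dead 1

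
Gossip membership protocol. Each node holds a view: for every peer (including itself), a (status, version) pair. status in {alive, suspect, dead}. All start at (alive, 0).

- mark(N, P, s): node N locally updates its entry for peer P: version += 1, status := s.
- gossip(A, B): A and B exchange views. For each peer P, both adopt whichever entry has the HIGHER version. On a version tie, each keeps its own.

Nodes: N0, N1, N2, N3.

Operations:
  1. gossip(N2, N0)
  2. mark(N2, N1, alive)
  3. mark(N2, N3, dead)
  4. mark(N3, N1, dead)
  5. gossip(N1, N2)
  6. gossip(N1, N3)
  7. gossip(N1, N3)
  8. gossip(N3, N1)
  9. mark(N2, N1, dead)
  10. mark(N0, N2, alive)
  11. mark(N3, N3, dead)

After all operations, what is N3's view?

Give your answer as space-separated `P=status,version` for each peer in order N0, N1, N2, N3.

Answer: N0=alive,0 N1=dead,1 N2=alive,0 N3=dead,2

Derivation:
Op 1: gossip N2<->N0 -> N2.N0=(alive,v0) N2.N1=(alive,v0) N2.N2=(alive,v0) N2.N3=(alive,v0) | N0.N0=(alive,v0) N0.N1=(alive,v0) N0.N2=(alive,v0) N0.N3=(alive,v0)
Op 2: N2 marks N1=alive -> (alive,v1)
Op 3: N2 marks N3=dead -> (dead,v1)
Op 4: N3 marks N1=dead -> (dead,v1)
Op 5: gossip N1<->N2 -> N1.N0=(alive,v0) N1.N1=(alive,v1) N1.N2=(alive,v0) N1.N3=(dead,v1) | N2.N0=(alive,v0) N2.N1=(alive,v1) N2.N2=(alive,v0) N2.N3=(dead,v1)
Op 6: gossip N1<->N3 -> N1.N0=(alive,v0) N1.N1=(alive,v1) N1.N2=(alive,v0) N1.N3=(dead,v1) | N3.N0=(alive,v0) N3.N1=(dead,v1) N3.N2=(alive,v0) N3.N3=(dead,v1)
Op 7: gossip N1<->N3 -> N1.N0=(alive,v0) N1.N1=(alive,v1) N1.N2=(alive,v0) N1.N3=(dead,v1) | N3.N0=(alive,v0) N3.N1=(dead,v1) N3.N2=(alive,v0) N3.N3=(dead,v1)
Op 8: gossip N3<->N1 -> N3.N0=(alive,v0) N3.N1=(dead,v1) N3.N2=(alive,v0) N3.N3=(dead,v1) | N1.N0=(alive,v0) N1.N1=(alive,v1) N1.N2=(alive,v0) N1.N3=(dead,v1)
Op 9: N2 marks N1=dead -> (dead,v2)
Op 10: N0 marks N2=alive -> (alive,v1)
Op 11: N3 marks N3=dead -> (dead,v2)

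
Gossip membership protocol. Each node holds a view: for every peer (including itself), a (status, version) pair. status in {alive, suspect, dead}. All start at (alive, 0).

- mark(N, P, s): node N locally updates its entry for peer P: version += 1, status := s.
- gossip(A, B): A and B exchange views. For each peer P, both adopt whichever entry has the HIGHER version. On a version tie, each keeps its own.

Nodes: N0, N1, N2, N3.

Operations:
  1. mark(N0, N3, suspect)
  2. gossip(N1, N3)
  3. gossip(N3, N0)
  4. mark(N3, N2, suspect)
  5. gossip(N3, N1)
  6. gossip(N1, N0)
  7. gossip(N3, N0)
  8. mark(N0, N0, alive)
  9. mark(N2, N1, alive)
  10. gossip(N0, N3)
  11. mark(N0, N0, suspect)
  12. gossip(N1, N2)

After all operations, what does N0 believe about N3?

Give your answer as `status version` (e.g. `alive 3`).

Answer: suspect 1

Derivation:
Op 1: N0 marks N3=suspect -> (suspect,v1)
Op 2: gossip N1<->N3 -> N1.N0=(alive,v0) N1.N1=(alive,v0) N1.N2=(alive,v0) N1.N3=(alive,v0) | N3.N0=(alive,v0) N3.N1=(alive,v0) N3.N2=(alive,v0) N3.N3=(alive,v0)
Op 3: gossip N3<->N0 -> N3.N0=(alive,v0) N3.N1=(alive,v0) N3.N2=(alive,v0) N3.N3=(suspect,v1) | N0.N0=(alive,v0) N0.N1=(alive,v0) N0.N2=(alive,v0) N0.N3=(suspect,v1)
Op 4: N3 marks N2=suspect -> (suspect,v1)
Op 5: gossip N3<->N1 -> N3.N0=(alive,v0) N3.N1=(alive,v0) N3.N2=(suspect,v1) N3.N3=(suspect,v1) | N1.N0=(alive,v0) N1.N1=(alive,v0) N1.N2=(suspect,v1) N1.N3=(suspect,v1)
Op 6: gossip N1<->N0 -> N1.N0=(alive,v0) N1.N1=(alive,v0) N1.N2=(suspect,v1) N1.N3=(suspect,v1) | N0.N0=(alive,v0) N0.N1=(alive,v0) N0.N2=(suspect,v1) N0.N3=(suspect,v1)
Op 7: gossip N3<->N0 -> N3.N0=(alive,v0) N3.N1=(alive,v0) N3.N2=(suspect,v1) N3.N3=(suspect,v1) | N0.N0=(alive,v0) N0.N1=(alive,v0) N0.N2=(suspect,v1) N0.N3=(suspect,v1)
Op 8: N0 marks N0=alive -> (alive,v1)
Op 9: N2 marks N1=alive -> (alive,v1)
Op 10: gossip N0<->N3 -> N0.N0=(alive,v1) N0.N1=(alive,v0) N0.N2=(suspect,v1) N0.N3=(suspect,v1) | N3.N0=(alive,v1) N3.N1=(alive,v0) N3.N2=(suspect,v1) N3.N3=(suspect,v1)
Op 11: N0 marks N0=suspect -> (suspect,v2)
Op 12: gossip N1<->N2 -> N1.N0=(alive,v0) N1.N1=(alive,v1) N1.N2=(suspect,v1) N1.N3=(suspect,v1) | N2.N0=(alive,v0) N2.N1=(alive,v1) N2.N2=(suspect,v1) N2.N3=(suspect,v1)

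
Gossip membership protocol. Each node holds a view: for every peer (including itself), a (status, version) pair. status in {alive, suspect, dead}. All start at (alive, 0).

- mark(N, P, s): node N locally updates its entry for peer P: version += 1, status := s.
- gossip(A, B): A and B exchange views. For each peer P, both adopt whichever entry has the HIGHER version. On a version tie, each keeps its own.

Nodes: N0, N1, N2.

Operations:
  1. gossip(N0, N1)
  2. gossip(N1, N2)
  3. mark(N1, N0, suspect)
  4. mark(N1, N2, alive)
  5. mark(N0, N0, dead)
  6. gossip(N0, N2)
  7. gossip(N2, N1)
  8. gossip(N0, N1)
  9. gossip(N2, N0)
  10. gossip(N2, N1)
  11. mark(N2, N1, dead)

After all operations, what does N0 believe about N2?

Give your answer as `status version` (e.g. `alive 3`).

Op 1: gossip N0<->N1 -> N0.N0=(alive,v0) N0.N1=(alive,v0) N0.N2=(alive,v0) | N1.N0=(alive,v0) N1.N1=(alive,v0) N1.N2=(alive,v0)
Op 2: gossip N1<->N2 -> N1.N0=(alive,v0) N1.N1=(alive,v0) N1.N2=(alive,v0) | N2.N0=(alive,v0) N2.N1=(alive,v0) N2.N2=(alive,v0)
Op 3: N1 marks N0=suspect -> (suspect,v1)
Op 4: N1 marks N2=alive -> (alive,v1)
Op 5: N0 marks N0=dead -> (dead,v1)
Op 6: gossip N0<->N2 -> N0.N0=(dead,v1) N0.N1=(alive,v0) N0.N2=(alive,v0) | N2.N0=(dead,v1) N2.N1=(alive,v0) N2.N2=(alive,v0)
Op 7: gossip N2<->N1 -> N2.N0=(dead,v1) N2.N1=(alive,v0) N2.N2=(alive,v1) | N1.N0=(suspect,v1) N1.N1=(alive,v0) N1.N2=(alive,v1)
Op 8: gossip N0<->N1 -> N0.N0=(dead,v1) N0.N1=(alive,v0) N0.N2=(alive,v1) | N1.N0=(suspect,v1) N1.N1=(alive,v0) N1.N2=(alive,v1)
Op 9: gossip N2<->N0 -> N2.N0=(dead,v1) N2.N1=(alive,v0) N2.N2=(alive,v1) | N0.N0=(dead,v1) N0.N1=(alive,v0) N0.N2=(alive,v1)
Op 10: gossip N2<->N1 -> N2.N0=(dead,v1) N2.N1=(alive,v0) N2.N2=(alive,v1) | N1.N0=(suspect,v1) N1.N1=(alive,v0) N1.N2=(alive,v1)
Op 11: N2 marks N1=dead -> (dead,v1)

Answer: alive 1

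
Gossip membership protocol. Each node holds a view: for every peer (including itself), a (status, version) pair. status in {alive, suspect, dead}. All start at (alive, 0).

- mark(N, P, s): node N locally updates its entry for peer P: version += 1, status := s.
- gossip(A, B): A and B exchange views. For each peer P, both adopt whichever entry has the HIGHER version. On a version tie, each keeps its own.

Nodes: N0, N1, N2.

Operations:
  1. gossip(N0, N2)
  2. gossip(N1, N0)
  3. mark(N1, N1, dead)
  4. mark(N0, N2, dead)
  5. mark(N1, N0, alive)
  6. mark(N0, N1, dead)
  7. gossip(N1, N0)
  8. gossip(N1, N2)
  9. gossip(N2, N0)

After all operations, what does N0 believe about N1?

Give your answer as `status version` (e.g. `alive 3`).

Op 1: gossip N0<->N2 -> N0.N0=(alive,v0) N0.N1=(alive,v0) N0.N2=(alive,v0) | N2.N0=(alive,v0) N2.N1=(alive,v0) N2.N2=(alive,v0)
Op 2: gossip N1<->N0 -> N1.N0=(alive,v0) N1.N1=(alive,v0) N1.N2=(alive,v0) | N0.N0=(alive,v0) N0.N1=(alive,v0) N0.N2=(alive,v0)
Op 3: N1 marks N1=dead -> (dead,v1)
Op 4: N0 marks N2=dead -> (dead,v1)
Op 5: N1 marks N0=alive -> (alive,v1)
Op 6: N0 marks N1=dead -> (dead,v1)
Op 7: gossip N1<->N0 -> N1.N0=(alive,v1) N1.N1=(dead,v1) N1.N2=(dead,v1) | N0.N0=(alive,v1) N0.N1=(dead,v1) N0.N2=(dead,v1)
Op 8: gossip N1<->N2 -> N1.N0=(alive,v1) N1.N1=(dead,v1) N1.N2=(dead,v1) | N2.N0=(alive,v1) N2.N1=(dead,v1) N2.N2=(dead,v1)
Op 9: gossip N2<->N0 -> N2.N0=(alive,v1) N2.N1=(dead,v1) N2.N2=(dead,v1) | N0.N0=(alive,v1) N0.N1=(dead,v1) N0.N2=(dead,v1)

Answer: dead 1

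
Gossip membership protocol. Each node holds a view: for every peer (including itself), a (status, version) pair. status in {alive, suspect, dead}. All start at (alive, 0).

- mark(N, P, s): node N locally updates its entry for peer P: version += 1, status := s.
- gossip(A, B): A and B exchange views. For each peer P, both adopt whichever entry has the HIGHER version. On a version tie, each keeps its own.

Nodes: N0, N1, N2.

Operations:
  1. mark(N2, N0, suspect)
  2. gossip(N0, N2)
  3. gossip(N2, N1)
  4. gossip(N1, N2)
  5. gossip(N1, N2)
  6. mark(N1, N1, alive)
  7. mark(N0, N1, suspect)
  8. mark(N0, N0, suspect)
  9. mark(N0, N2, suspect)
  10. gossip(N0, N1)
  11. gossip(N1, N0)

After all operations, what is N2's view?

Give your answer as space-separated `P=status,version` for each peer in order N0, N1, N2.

Op 1: N2 marks N0=suspect -> (suspect,v1)
Op 2: gossip N0<->N2 -> N0.N0=(suspect,v1) N0.N1=(alive,v0) N0.N2=(alive,v0) | N2.N0=(suspect,v1) N2.N1=(alive,v0) N2.N2=(alive,v0)
Op 3: gossip N2<->N1 -> N2.N0=(suspect,v1) N2.N1=(alive,v0) N2.N2=(alive,v0) | N1.N0=(suspect,v1) N1.N1=(alive,v0) N1.N2=(alive,v0)
Op 4: gossip N1<->N2 -> N1.N0=(suspect,v1) N1.N1=(alive,v0) N1.N2=(alive,v0) | N2.N0=(suspect,v1) N2.N1=(alive,v0) N2.N2=(alive,v0)
Op 5: gossip N1<->N2 -> N1.N0=(suspect,v1) N1.N1=(alive,v0) N1.N2=(alive,v0) | N2.N0=(suspect,v1) N2.N1=(alive,v0) N2.N2=(alive,v0)
Op 6: N1 marks N1=alive -> (alive,v1)
Op 7: N0 marks N1=suspect -> (suspect,v1)
Op 8: N0 marks N0=suspect -> (suspect,v2)
Op 9: N0 marks N2=suspect -> (suspect,v1)
Op 10: gossip N0<->N1 -> N0.N0=(suspect,v2) N0.N1=(suspect,v1) N0.N2=(suspect,v1) | N1.N0=(suspect,v2) N1.N1=(alive,v1) N1.N2=(suspect,v1)
Op 11: gossip N1<->N0 -> N1.N0=(suspect,v2) N1.N1=(alive,v1) N1.N2=(suspect,v1) | N0.N0=(suspect,v2) N0.N1=(suspect,v1) N0.N2=(suspect,v1)

Answer: N0=suspect,1 N1=alive,0 N2=alive,0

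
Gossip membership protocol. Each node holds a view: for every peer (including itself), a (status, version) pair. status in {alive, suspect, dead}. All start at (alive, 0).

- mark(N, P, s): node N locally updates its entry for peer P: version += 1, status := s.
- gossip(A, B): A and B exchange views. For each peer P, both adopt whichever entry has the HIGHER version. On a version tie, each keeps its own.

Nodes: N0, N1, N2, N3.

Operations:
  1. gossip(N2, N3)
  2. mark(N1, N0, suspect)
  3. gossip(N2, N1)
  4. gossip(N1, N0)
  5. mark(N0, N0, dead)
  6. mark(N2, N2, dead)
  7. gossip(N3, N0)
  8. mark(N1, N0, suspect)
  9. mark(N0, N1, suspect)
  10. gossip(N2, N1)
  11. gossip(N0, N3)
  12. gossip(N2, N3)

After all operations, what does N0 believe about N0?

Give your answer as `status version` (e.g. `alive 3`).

Answer: dead 2

Derivation:
Op 1: gossip N2<->N3 -> N2.N0=(alive,v0) N2.N1=(alive,v0) N2.N2=(alive,v0) N2.N3=(alive,v0) | N3.N0=(alive,v0) N3.N1=(alive,v0) N3.N2=(alive,v0) N3.N3=(alive,v0)
Op 2: N1 marks N0=suspect -> (suspect,v1)
Op 3: gossip N2<->N1 -> N2.N0=(suspect,v1) N2.N1=(alive,v0) N2.N2=(alive,v0) N2.N3=(alive,v0) | N1.N0=(suspect,v1) N1.N1=(alive,v0) N1.N2=(alive,v0) N1.N3=(alive,v0)
Op 4: gossip N1<->N0 -> N1.N0=(suspect,v1) N1.N1=(alive,v0) N1.N2=(alive,v0) N1.N3=(alive,v0) | N0.N0=(suspect,v1) N0.N1=(alive,v0) N0.N2=(alive,v0) N0.N3=(alive,v0)
Op 5: N0 marks N0=dead -> (dead,v2)
Op 6: N2 marks N2=dead -> (dead,v1)
Op 7: gossip N3<->N0 -> N3.N0=(dead,v2) N3.N1=(alive,v0) N3.N2=(alive,v0) N3.N3=(alive,v0) | N0.N0=(dead,v2) N0.N1=(alive,v0) N0.N2=(alive,v0) N0.N3=(alive,v0)
Op 8: N1 marks N0=suspect -> (suspect,v2)
Op 9: N0 marks N1=suspect -> (suspect,v1)
Op 10: gossip N2<->N1 -> N2.N0=(suspect,v2) N2.N1=(alive,v0) N2.N2=(dead,v1) N2.N3=(alive,v0) | N1.N0=(suspect,v2) N1.N1=(alive,v0) N1.N2=(dead,v1) N1.N3=(alive,v0)
Op 11: gossip N0<->N3 -> N0.N0=(dead,v2) N0.N1=(suspect,v1) N0.N2=(alive,v0) N0.N3=(alive,v0) | N3.N0=(dead,v2) N3.N1=(suspect,v1) N3.N2=(alive,v0) N3.N3=(alive,v0)
Op 12: gossip N2<->N3 -> N2.N0=(suspect,v2) N2.N1=(suspect,v1) N2.N2=(dead,v1) N2.N3=(alive,v0) | N3.N0=(dead,v2) N3.N1=(suspect,v1) N3.N2=(dead,v1) N3.N3=(alive,v0)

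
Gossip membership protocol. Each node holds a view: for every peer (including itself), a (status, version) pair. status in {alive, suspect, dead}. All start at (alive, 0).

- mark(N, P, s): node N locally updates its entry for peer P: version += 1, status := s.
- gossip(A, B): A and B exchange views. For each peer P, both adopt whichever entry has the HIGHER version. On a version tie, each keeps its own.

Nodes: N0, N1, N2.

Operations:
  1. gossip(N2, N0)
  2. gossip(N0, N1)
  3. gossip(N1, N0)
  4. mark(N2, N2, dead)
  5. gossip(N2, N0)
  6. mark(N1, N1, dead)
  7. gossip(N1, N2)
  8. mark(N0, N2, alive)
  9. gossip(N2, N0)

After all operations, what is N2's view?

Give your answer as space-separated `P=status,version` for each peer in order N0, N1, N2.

Op 1: gossip N2<->N0 -> N2.N0=(alive,v0) N2.N1=(alive,v0) N2.N2=(alive,v0) | N0.N0=(alive,v0) N0.N1=(alive,v0) N0.N2=(alive,v0)
Op 2: gossip N0<->N1 -> N0.N0=(alive,v0) N0.N1=(alive,v0) N0.N2=(alive,v0) | N1.N0=(alive,v0) N1.N1=(alive,v0) N1.N2=(alive,v0)
Op 3: gossip N1<->N0 -> N1.N0=(alive,v0) N1.N1=(alive,v0) N1.N2=(alive,v0) | N0.N0=(alive,v0) N0.N1=(alive,v0) N0.N2=(alive,v0)
Op 4: N2 marks N2=dead -> (dead,v1)
Op 5: gossip N2<->N0 -> N2.N0=(alive,v0) N2.N1=(alive,v0) N2.N2=(dead,v1) | N0.N0=(alive,v0) N0.N1=(alive,v0) N0.N2=(dead,v1)
Op 6: N1 marks N1=dead -> (dead,v1)
Op 7: gossip N1<->N2 -> N1.N0=(alive,v0) N1.N1=(dead,v1) N1.N2=(dead,v1) | N2.N0=(alive,v0) N2.N1=(dead,v1) N2.N2=(dead,v1)
Op 8: N0 marks N2=alive -> (alive,v2)
Op 9: gossip N2<->N0 -> N2.N0=(alive,v0) N2.N1=(dead,v1) N2.N2=(alive,v2) | N0.N0=(alive,v0) N0.N1=(dead,v1) N0.N2=(alive,v2)

Answer: N0=alive,0 N1=dead,1 N2=alive,2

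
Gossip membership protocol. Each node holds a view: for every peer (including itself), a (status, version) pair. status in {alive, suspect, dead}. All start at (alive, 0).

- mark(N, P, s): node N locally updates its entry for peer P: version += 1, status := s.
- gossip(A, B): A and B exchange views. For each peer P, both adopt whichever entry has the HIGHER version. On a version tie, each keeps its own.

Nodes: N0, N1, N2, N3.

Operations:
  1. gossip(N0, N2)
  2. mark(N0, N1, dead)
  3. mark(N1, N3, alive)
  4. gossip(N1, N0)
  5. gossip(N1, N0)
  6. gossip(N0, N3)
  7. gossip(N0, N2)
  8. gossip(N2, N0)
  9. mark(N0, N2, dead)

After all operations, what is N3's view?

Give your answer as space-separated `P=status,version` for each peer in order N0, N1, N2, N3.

Op 1: gossip N0<->N2 -> N0.N0=(alive,v0) N0.N1=(alive,v0) N0.N2=(alive,v0) N0.N3=(alive,v0) | N2.N0=(alive,v0) N2.N1=(alive,v0) N2.N2=(alive,v0) N2.N3=(alive,v0)
Op 2: N0 marks N1=dead -> (dead,v1)
Op 3: N1 marks N3=alive -> (alive,v1)
Op 4: gossip N1<->N0 -> N1.N0=(alive,v0) N1.N1=(dead,v1) N1.N2=(alive,v0) N1.N3=(alive,v1) | N0.N0=(alive,v0) N0.N1=(dead,v1) N0.N2=(alive,v0) N0.N3=(alive,v1)
Op 5: gossip N1<->N0 -> N1.N0=(alive,v0) N1.N1=(dead,v1) N1.N2=(alive,v0) N1.N3=(alive,v1) | N0.N0=(alive,v0) N0.N1=(dead,v1) N0.N2=(alive,v0) N0.N3=(alive,v1)
Op 6: gossip N0<->N3 -> N0.N0=(alive,v0) N0.N1=(dead,v1) N0.N2=(alive,v0) N0.N3=(alive,v1) | N3.N0=(alive,v0) N3.N1=(dead,v1) N3.N2=(alive,v0) N3.N3=(alive,v1)
Op 7: gossip N0<->N2 -> N0.N0=(alive,v0) N0.N1=(dead,v1) N0.N2=(alive,v0) N0.N3=(alive,v1) | N2.N0=(alive,v0) N2.N1=(dead,v1) N2.N2=(alive,v0) N2.N3=(alive,v1)
Op 8: gossip N2<->N0 -> N2.N0=(alive,v0) N2.N1=(dead,v1) N2.N2=(alive,v0) N2.N3=(alive,v1) | N0.N0=(alive,v0) N0.N1=(dead,v1) N0.N2=(alive,v0) N0.N3=(alive,v1)
Op 9: N0 marks N2=dead -> (dead,v1)

Answer: N0=alive,0 N1=dead,1 N2=alive,0 N3=alive,1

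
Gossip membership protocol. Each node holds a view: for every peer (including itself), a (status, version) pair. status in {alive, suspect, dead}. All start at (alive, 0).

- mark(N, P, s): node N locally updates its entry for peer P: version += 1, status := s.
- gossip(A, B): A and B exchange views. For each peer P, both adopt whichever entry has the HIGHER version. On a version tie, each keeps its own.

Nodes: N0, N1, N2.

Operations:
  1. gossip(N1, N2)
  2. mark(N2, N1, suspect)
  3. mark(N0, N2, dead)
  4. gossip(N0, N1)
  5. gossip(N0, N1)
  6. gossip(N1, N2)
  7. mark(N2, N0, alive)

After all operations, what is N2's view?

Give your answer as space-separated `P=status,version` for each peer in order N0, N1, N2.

Answer: N0=alive,1 N1=suspect,1 N2=dead,1

Derivation:
Op 1: gossip N1<->N2 -> N1.N0=(alive,v0) N1.N1=(alive,v0) N1.N2=(alive,v0) | N2.N0=(alive,v0) N2.N1=(alive,v0) N2.N2=(alive,v0)
Op 2: N2 marks N1=suspect -> (suspect,v1)
Op 3: N0 marks N2=dead -> (dead,v1)
Op 4: gossip N0<->N1 -> N0.N0=(alive,v0) N0.N1=(alive,v0) N0.N2=(dead,v1) | N1.N0=(alive,v0) N1.N1=(alive,v0) N1.N2=(dead,v1)
Op 5: gossip N0<->N1 -> N0.N0=(alive,v0) N0.N1=(alive,v0) N0.N2=(dead,v1) | N1.N0=(alive,v0) N1.N1=(alive,v0) N1.N2=(dead,v1)
Op 6: gossip N1<->N2 -> N1.N0=(alive,v0) N1.N1=(suspect,v1) N1.N2=(dead,v1) | N2.N0=(alive,v0) N2.N1=(suspect,v1) N2.N2=(dead,v1)
Op 7: N2 marks N0=alive -> (alive,v1)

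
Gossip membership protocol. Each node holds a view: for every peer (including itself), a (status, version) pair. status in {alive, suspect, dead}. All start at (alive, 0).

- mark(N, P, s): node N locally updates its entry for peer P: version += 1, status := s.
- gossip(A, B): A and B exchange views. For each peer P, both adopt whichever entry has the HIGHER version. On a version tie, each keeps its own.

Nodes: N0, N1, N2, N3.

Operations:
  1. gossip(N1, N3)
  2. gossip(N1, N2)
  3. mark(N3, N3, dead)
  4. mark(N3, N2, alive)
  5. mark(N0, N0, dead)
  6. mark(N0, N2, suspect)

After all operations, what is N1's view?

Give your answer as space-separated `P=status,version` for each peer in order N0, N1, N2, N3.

Answer: N0=alive,0 N1=alive,0 N2=alive,0 N3=alive,0

Derivation:
Op 1: gossip N1<->N3 -> N1.N0=(alive,v0) N1.N1=(alive,v0) N1.N2=(alive,v0) N1.N3=(alive,v0) | N3.N0=(alive,v0) N3.N1=(alive,v0) N3.N2=(alive,v0) N3.N3=(alive,v0)
Op 2: gossip N1<->N2 -> N1.N0=(alive,v0) N1.N1=(alive,v0) N1.N2=(alive,v0) N1.N3=(alive,v0) | N2.N0=(alive,v0) N2.N1=(alive,v0) N2.N2=(alive,v0) N2.N3=(alive,v0)
Op 3: N3 marks N3=dead -> (dead,v1)
Op 4: N3 marks N2=alive -> (alive,v1)
Op 5: N0 marks N0=dead -> (dead,v1)
Op 6: N0 marks N2=suspect -> (suspect,v1)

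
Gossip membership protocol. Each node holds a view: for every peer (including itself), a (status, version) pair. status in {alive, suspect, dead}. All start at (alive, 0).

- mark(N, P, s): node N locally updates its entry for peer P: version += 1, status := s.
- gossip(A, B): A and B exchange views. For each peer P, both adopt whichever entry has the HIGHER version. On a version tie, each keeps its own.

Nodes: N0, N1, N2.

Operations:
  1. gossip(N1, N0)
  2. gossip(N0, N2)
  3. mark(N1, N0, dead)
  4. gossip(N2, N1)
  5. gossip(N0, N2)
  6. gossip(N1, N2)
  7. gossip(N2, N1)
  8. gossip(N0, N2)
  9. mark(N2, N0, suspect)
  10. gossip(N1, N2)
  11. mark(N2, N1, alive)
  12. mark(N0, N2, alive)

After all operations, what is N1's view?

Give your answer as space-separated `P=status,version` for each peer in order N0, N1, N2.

Op 1: gossip N1<->N0 -> N1.N0=(alive,v0) N1.N1=(alive,v0) N1.N2=(alive,v0) | N0.N0=(alive,v0) N0.N1=(alive,v0) N0.N2=(alive,v0)
Op 2: gossip N0<->N2 -> N0.N0=(alive,v0) N0.N1=(alive,v0) N0.N2=(alive,v0) | N2.N0=(alive,v0) N2.N1=(alive,v0) N2.N2=(alive,v0)
Op 3: N1 marks N0=dead -> (dead,v1)
Op 4: gossip N2<->N1 -> N2.N0=(dead,v1) N2.N1=(alive,v0) N2.N2=(alive,v0) | N1.N0=(dead,v1) N1.N1=(alive,v0) N1.N2=(alive,v0)
Op 5: gossip N0<->N2 -> N0.N0=(dead,v1) N0.N1=(alive,v0) N0.N2=(alive,v0) | N2.N0=(dead,v1) N2.N1=(alive,v0) N2.N2=(alive,v0)
Op 6: gossip N1<->N2 -> N1.N0=(dead,v1) N1.N1=(alive,v0) N1.N2=(alive,v0) | N2.N0=(dead,v1) N2.N1=(alive,v0) N2.N2=(alive,v0)
Op 7: gossip N2<->N1 -> N2.N0=(dead,v1) N2.N1=(alive,v0) N2.N2=(alive,v0) | N1.N0=(dead,v1) N1.N1=(alive,v0) N1.N2=(alive,v0)
Op 8: gossip N0<->N2 -> N0.N0=(dead,v1) N0.N1=(alive,v0) N0.N2=(alive,v0) | N2.N0=(dead,v1) N2.N1=(alive,v0) N2.N2=(alive,v0)
Op 9: N2 marks N0=suspect -> (suspect,v2)
Op 10: gossip N1<->N2 -> N1.N0=(suspect,v2) N1.N1=(alive,v0) N1.N2=(alive,v0) | N2.N0=(suspect,v2) N2.N1=(alive,v0) N2.N2=(alive,v0)
Op 11: N2 marks N1=alive -> (alive,v1)
Op 12: N0 marks N2=alive -> (alive,v1)

Answer: N0=suspect,2 N1=alive,0 N2=alive,0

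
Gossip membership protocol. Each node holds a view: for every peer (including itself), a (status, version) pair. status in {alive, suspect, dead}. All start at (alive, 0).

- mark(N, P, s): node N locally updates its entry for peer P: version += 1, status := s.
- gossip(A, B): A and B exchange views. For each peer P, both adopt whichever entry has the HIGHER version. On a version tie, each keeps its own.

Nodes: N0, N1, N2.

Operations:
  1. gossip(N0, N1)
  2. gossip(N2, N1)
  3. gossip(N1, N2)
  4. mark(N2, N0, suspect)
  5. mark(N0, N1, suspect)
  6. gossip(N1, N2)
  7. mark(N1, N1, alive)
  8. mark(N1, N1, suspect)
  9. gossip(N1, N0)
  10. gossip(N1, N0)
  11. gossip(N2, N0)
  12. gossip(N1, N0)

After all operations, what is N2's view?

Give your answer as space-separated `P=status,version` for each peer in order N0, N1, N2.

Answer: N0=suspect,1 N1=suspect,2 N2=alive,0

Derivation:
Op 1: gossip N0<->N1 -> N0.N0=(alive,v0) N0.N1=(alive,v0) N0.N2=(alive,v0) | N1.N0=(alive,v0) N1.N1=(alive,v0) N1.N2=(alive,v0)
Op 2: gossip N2<->N1 -> N2.N0=(alive,v0) N2.N1=(alive,v0) N2.N2=(alive,v0) | N1.N0=(alive,v0) N1.N1=(alive,v0) N1.N2=(alive,v0)
Op 3: gossip N1<->N2 -> N1.N0=(alive,v0) N1.N1=(alive,v0) N1.N2=(alive,v0) | N2.N0=(alive,v0) N2.N1=(alive,v0) N2.N2=(alive,v0)
Op 4: N2 marks N0=suspect -> (suspect,v1)
Op 5: N0 marks N1=suspect -> (suspect,v1)
Op 6: gossip N1<->N2 -> N1.N0=(suspect,v1) N1.N1=(alive,v0) N1.N2=(alive,v0) | N2.N0=(suspect,v1) N2.N1=(alive,v0) N2.N2=(alive,v0)
Op 7: N1 marks N1=alive -> (alive,v1)
Op 8: N1 marks N1=suspect -> (suspect,v2)
Op 9: gossip N1<->N0 -> N1.N0=(suspect,v1) N1.N1=(suspect,v2) N1.N2=(alive,v0) | N0.N0=(suspect,v1) N0.N1=(suspect,v2) N0.N2=(alive,v0)
Op 10: gossip N1<->N0 -> N1.N0=(suspect,v1) N1.N1=(suspect,v2) N1.N2=(alive,v0) | N0.N0=(suspect,v1) N0.N1=(suspect,v2) N0.N2=(alive,v0)
Op 11: gossip N2<->N0 -> N2.N0=(suspect,v1) N2.N1=(suspect,v2) N2.N2=(alive,v0) | N0.N0=(suspect,v1) N0.N1=(suspect,v2) N0.N2=(alive,v0)
Op 12: gossip N1<->N0 -> N1.N0=(suspect,v1) N1.N1=(suspect,v2) N1.N2=(alive,v0) | N0.N0=(suspect,v1) N0.N1=(suspect,v2) N0.N2=(alive,v0)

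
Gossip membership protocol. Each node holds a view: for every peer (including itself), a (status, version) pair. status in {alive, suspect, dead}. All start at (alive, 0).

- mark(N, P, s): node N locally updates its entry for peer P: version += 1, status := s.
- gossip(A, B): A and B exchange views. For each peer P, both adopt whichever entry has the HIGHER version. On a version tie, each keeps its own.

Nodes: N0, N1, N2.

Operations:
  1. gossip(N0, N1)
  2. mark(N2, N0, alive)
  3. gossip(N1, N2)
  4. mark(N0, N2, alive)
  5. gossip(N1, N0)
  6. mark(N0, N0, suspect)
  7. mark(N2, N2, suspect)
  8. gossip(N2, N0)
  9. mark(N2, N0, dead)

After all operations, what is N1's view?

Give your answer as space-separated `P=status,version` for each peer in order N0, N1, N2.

Op 1: gossip N0<->N1 -> N0.N0=(alive,v0) N0.N1=(alive,v0) N0.N2=(alive,v0) | N1.N0=(alive,v0) N1.N1=(alive,v0) N1.N2=(alive,v0)
Op 2: N2 marks N0=alive -> (alive,v1)
Op 3: gossip N1<->N2 -> N1.N0=(alive,v1) N1.N1=(alive,v0) N1.N2=(alive,v0) | N2.N0=(alive,v1) N2.N1=(alive,v0) N2.N2=(alive,v0)
Op 4: N0 marks N2=alive -> (alive,v1)
Op 5: gossip N1<->N0 -> N1.N0=(alive,v1) N1.N1=(alive,v0) N1.N2=(alive,v1) | N0.N0=(alive,v1) N0.N1=(alive,v0) N0.N2=(alive,v1)
Op 6: N0 marks N0=suspect -> (suspect,v2)
Op 7: N2 marks N2=suspect -> (suspect,v1)
Op 8: gossip N2<->N0 -> N2.N0=(suspect,v2) N2.N1=(alive,v0) N2.N2=(suspect,v1) | N0.N0=(suspect,v2) N0.N1=(alive,v0) N0.N2=(alive,v1)
Op 9: N2 marks N0=dead -> (dead,v3)

Answer: N0=alive,1 N1=alive,0 N2=alive,1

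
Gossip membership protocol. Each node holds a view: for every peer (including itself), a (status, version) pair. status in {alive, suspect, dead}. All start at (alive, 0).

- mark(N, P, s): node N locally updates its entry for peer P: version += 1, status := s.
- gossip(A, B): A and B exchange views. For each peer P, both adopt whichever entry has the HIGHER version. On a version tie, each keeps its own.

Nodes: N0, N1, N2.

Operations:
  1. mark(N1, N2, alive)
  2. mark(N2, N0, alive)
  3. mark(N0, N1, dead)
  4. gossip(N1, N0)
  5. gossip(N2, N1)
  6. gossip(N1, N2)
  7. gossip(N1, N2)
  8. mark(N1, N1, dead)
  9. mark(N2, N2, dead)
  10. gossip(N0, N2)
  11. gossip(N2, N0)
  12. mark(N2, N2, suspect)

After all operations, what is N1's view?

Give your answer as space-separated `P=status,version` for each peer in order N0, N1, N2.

Op 1: N1 marks N2=alive -> (alive,v1)
Op 2: N2 marks N0=alive -> (alive,v1)
Op 3: N0 marks N1=dead -> (dead,v1)
Op 4: gossip N1<->N0 -> N1.N0=(alive,v0) N1.N1=(dead,v1) N1.N2=(alive,v1) | N0.N0=(alive,v0) N0.N1=(dead,v1) N0.N2=(alive,v1)
Op 5: gossip N2<->N1 -> N2.N0=(alive,v1) N2.N1=(dead,v1) N2.N2=(alive,v1) | N1.N0=(alive,v1) N1.N1=(dead,v1) N1.N2=(alive,v1)
Op 6: gossip N1<->N2 -> N1.N0=(alive,v1) N1.N1=(dead,v1) N1.N2=(alive,v1) | N2.N0=(alive,v1) N2.N1=(dead,v1) N2.N2=(alive,v1)
Op 7: gossip N1<->N2 -> N1.N0=(alive,v1) N1.N1=(dead,v1) N1.N2=(alive,v1) | N2.N0=(alive,v1) N2.N1=(dead,v1) N2.N2=(alive,v1)
Op 8: N1 marks N1=dead -> (dead,v2)
Op 9: N2 marks N2=dead -> (dead,v2)
Op 10: gossip N0<->N2 -> N0.N0=(alive,v1) N0.N1=(dead,v1) N0.N2=(dead,v2) | N2.N0=(alive,v1) N2.N1=(dead,v1) N2.N2=(dead,v2)
Op 11: gossip N2<->N0 -> N2.N0=(alive,v1) N2.N1=(dead,v1) N2.N2=(dead,v2) | N0.N0=(alive,v1) N0.N1=(dead,v1) N0.N2=(dead,v2)
Op 12: N2 marks N2=suspect -> (suspect,v3)

Answer: N0=alive,1 N1=dead,2 N2=alive,1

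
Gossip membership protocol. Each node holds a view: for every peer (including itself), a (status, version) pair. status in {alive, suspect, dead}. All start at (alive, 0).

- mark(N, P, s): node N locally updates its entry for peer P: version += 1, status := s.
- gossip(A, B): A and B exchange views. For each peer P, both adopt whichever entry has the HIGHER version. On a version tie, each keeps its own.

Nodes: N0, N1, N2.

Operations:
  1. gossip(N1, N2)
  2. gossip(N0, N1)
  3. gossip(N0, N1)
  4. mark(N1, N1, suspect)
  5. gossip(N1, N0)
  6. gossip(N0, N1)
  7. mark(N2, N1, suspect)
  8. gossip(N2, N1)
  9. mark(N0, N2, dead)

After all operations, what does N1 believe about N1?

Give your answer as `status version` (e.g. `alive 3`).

Answer: suspect 1

Derivation:
Op 1: gossip N1<->N2 -> N1.N0=(alive,v0) N1.N1=(alive,v0) N1.N2=(alive,v0) | N2.N0=(alive,v0) N2.N1=(alive,v0) N2.N2=(alive,v0)
Op 2: gossip N0<->N1 -> N0.N0=(alive,v0) N0.N1=(alive,v0) N0.N2=(alive,v0) | N1.N0=(alive,v0) N1.N1=(alive,v0) N1.N2=(alive,v0)
Op 3: gossip N0<->N1 -> N0.N0=(alive,v0) N0.N1=(alive,v0) N0.N2=(alive,v0) | N1.N0=(alive,v0) N1.N1=(alive,v0) N1.N2=(alive,v0)
Op 4: N1 marks N1=suspect -> (suspect,v1)
Op 5: gossip N1<->N0 -> N1.N0=(alive,v0) N1.N1=(suspect,v1) N1.N2=(alive,v0) | N0.N0=(alive,v0) N0.N1=(suspect,v1) N0.N2=(alive,v0)
Op 6: gossip N0<->N1 -> N0.N0=(alive,v0) N0.N1=(suspect,v1) N0.N2=(alive,v0) | N1.N0=(alive,v0) N1.N1=(suspect,v1) N1.N2=(alive,v0)
Op 7: N2 marks N1=suspect -> (suspect,v1)
Op 8: gossip N2<->N1 -> N2.N0=(alive,v0) N2.N1=(suspect,v1) N2.N2=(alive,v0) | N1.N0=(alive,v0) N1.N1=(suspect,v1) N1.N2=(alive,v0)
Op 9: N0 marks N2=dead -> (dead,v1)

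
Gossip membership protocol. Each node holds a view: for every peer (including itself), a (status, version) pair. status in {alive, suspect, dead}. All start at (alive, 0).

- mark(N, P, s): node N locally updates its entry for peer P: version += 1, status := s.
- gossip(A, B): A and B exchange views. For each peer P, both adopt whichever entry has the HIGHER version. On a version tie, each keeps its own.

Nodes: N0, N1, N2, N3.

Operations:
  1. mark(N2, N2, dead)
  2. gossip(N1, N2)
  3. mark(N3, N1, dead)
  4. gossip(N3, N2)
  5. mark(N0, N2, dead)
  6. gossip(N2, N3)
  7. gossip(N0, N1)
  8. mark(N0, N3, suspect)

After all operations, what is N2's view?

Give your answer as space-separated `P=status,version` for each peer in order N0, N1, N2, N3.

Answer: N0=alive,0 N1=dead,1 N2=dead,1 N3=alive,0

Derivation:
Op 1: N2 marks N2=dead -> (dead,v1)
Op 2: gossip N1<->N2 -> N1.N0=(alive,v0) N1.N1=(alive,v0) N1.N2=(dead,v1) N1.N3=(alive,v0) | N2.N0=(alive,v0) N2.N1=(alive,v0) N2.N2=(dead,v1) N2.N3=(alive,v0)
Op 3: N3 marks N1=dead -> (dead,v1)
Op 4: gossip N3<->N2 -> N3.N0=(alive,v0) N3.N1=(dead,v1) N3.N2=(dead,v1) N3.N3=(alive,v0) | N2.N0=(alive,v0) N2.N1=(dead,v1) N2.N2=(dead,v1) N2.N3=(alive,v0)
Op 5: N0 marks N2=dead -> (dead,v1)
Op 6: gossip N2<->N3 -> N2.N0=(alive,v0) N2.N1=(dead,v1) N2.N2=(dead,v1) N2.N3=(alive,v0) | N3.N0=(alive,v0) N3.N1=(dead,v1) N3.N2=(dead,v1) N3.N3=(alive,v0)
Op 7: gossip N0<->N1 -> N0.N0=(alive,v0) N0.N1=(alive,v0) N0.N2=(dead,v1) N0.N3=(alive,v0) | N1.N0=(alive,v0) N1.N1=(alive,v0) N1.N2=(dead,v1) N1.N3=(alive,v0)
Op 8: N0 marks N3=suspect -> (suspect,v1)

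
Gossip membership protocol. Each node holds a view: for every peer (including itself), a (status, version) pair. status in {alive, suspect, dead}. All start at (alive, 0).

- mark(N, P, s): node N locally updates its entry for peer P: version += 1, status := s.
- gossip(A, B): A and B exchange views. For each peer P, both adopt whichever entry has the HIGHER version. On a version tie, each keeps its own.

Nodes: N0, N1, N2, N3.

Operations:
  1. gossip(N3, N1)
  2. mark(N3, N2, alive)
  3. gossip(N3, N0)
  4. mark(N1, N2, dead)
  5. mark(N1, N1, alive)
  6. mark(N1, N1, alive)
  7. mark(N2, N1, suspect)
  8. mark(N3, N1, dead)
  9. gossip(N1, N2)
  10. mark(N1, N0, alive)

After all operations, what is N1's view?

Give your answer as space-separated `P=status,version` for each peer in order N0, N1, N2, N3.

Op 1: gossip N3<->N1 -> N3.N0=(alive,v0) N3.N1=(alive,v0) N3.N2=(alive,v0) N3.N3=(alive,v0) | N1.N0=(alive,v0) N1.N1=(alive,v0) N1.N2=(alive,v0) N1.N3=(alive,v0)
Op 2: N3 marks N2=alive -> (alive,v1)
Op 3: gossip N3<->N0 -> N3.N0=(alive,v0) N3.N1=(alive,v0) N3.N2=(alive,v1) N3.N3=(alive,v0) | N0.N0=(alive,v0) N0.N1=(alive,v0) N0.N2=(alive,v1) N0.N3=(alive,v0)
Op 4: N1 marks N2=dead -> (dead,v1)
Op 5: N1 marks N1=alive -> (alive,v1)
Op 6: N1 marks N1=alive -> (alive,v2)
Op 7: N2 marks N1=suspect -> (suspect,v1)
Op 8: N3 marks N1=dead -> (dead,v1)
Op 9: gossip N1<->N2 -> N1.N0=(alive,v0) N1.N1=(alive,v2) N1.N2=(dead,v1) N1.N3=(alive,v0) | N2.N0=(alive,v0) N2.N1=(alive,v2) N2.N2=(dead,v1) N2.N3=(alive,v0)
Op 10: N1 marks N0=alive -> (alive,v1)

Answer: N0=alive,1 N1=alive,2 N2=dead,1 N3=alive,0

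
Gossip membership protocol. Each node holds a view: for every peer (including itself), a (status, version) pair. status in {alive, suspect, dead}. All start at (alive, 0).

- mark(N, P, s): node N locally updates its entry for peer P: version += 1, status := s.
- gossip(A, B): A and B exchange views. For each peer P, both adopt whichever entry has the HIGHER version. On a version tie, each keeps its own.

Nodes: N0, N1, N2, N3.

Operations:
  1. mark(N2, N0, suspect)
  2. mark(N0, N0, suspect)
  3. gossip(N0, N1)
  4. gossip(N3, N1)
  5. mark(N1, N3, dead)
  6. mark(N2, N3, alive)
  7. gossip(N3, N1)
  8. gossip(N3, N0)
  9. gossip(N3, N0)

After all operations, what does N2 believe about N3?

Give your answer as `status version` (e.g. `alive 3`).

Answer: alive 1

Derivation:
Op 1: N2 marks N0=suspect -> (suspect,v1)
Op 2: N0 marks N0=suspect -> (suspect,v1)
Op 3: gossip N0<->N1 -> N0.N0=(suspect,v1) N0.N1=(alive,v0) N0.N2=(alive,v0) N0.N3=(alive,v0) | N1.N0=(suspect,v1) N1.N1=(alive,v0) N1.N2=(alive,v0) N1.N3=(alive,v0)
Op 4: gossip N3<->N1 -> N3.N0=(suspect,v1) N3.N1=(alive,v0) N3.N2=(alive,v0) N3.N3=(alive,v0) | N1.N0=(suspect,v1) N1.N1=(alive,v0) N1.N2=(alive,v0) N1.N3=(alive,v0)
Op 5: N1 marks N3=dead -> (dead,v1)
Op 6: N2 marks N3=alive -> (alive,v1)
Op 7: gossip N3<->N1 -> N3.N0=(suspect,v1) N3.N1=(alive,v0) N3.N2=(alive,v0) N3.N3=(dead,v1) | N1.N0=(suspect,v1) N1.N1=(alive,v0) N1.N2=(alive,v0) N1.N3=(dead,v1)
Op 8: gossip N3<->N0 -> N3.N0=(suspect,v1) N3.N1=(alive,v0) N3.N2=(alive,v0) N3.N3=(dead,v1) | N0.N0=(suspect,v1) N0.N1=(alive,v0) N0.N2=(alive,v0) N0.N3=(dead,v1)
Op 9: gossip N3<->N0 -> N3.N0=(suspect,v1) N3.N1=(alive,v0) N3.N2=(alive,v0) N3.N3=(dead,v1) | N0.N0=(suspect,v1) N0.N1=(alive,v0) N0.N2=(alive,v0) N0.N3=(dead,v1)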